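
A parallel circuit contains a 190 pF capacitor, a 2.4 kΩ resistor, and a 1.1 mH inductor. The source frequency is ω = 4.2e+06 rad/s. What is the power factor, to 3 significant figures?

X_L = ωL = 4620 Ω
X_C = 1/(ωC) = 1250 Ω
Parallel: admittances add. Y = 1/R + 1/(jωL) + jωC
Y = (0.000417 + j0.000582) S
|Y| = 0.000715 S → |Z| = 1/|Y| = 1400 Ω, ∠Z = −∠Y = -54.4°
cos φ = cos(-54.4°) = 0.582

0.582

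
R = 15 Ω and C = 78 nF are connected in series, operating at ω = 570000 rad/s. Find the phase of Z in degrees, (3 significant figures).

-56.3°

X_C = 1/(ωC) = 22.5 Ω
Z = 15.0 − j22.5 Ω
|Z| = √(15.0² + 22.5²) = 27.0 Ω
∠Z = arctan(-22.5/15.0) = -56.3°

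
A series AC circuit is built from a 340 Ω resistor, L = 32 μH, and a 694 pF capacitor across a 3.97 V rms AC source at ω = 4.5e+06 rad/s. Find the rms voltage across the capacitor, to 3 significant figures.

X_L = ωL = 144 Ω
X_C = 1/(ωC) = 320 Ω
Net reactance X = X_L − X_C = -176 Ω
Z = 340 − j176 Ω
|Z| = √(340² + 176²) = 383 Ω
I = V/|Z| = 10.4 mA
V_C = I·|Z_C| = 0.0104 × 320 = 3.32 V

3.32 V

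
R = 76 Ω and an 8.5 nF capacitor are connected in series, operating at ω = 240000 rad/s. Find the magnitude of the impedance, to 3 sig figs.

X_C = 1/(ωC) = 490 Ω
Z = 76.0 − j490 Ω
|Z| = √(76.0² + 490²) = 496 Ω

496 Ω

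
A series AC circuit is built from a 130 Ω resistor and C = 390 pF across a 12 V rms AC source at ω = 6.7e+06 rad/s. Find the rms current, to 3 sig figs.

X_C = 1/(ωC) = 383 Ω
Z = 130 − j383 Ω
|Z| = √(130² + 383²) = 404 Ω
I = V/|Z| = 12/404 = 29.7 mA

29.7 mA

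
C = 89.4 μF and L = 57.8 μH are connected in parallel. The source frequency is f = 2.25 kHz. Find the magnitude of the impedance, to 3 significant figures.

25.0 Ω

ω = 2πf = 14140 rad/s
X_L = ωL = 0.817 Ω
X_C = 1/(ωC) = 0.791 Ω
Parallel: admittances add. Y = 1/(jωL) + jωC
Y = (0 + j0.0401) S
|Y| = 0.0401 S → |Z| = 1/|Y| = 25.0 Ω, ∠Z = −∠Y = -90.0°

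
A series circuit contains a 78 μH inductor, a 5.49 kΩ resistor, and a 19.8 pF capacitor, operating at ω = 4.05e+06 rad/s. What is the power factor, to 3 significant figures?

0.412

X_L = ωL = 316 Ω
X_C = 1/(ωC) = 12500 Ω
Net reactance X = X_L − X_C = -12200 Ω
Z = 5490 − j12200 Ω
|Z| = √(5490² + 12200²) = 13300 Ω
∠Z = arctan(-12200/5490) = -65.7°
cos φ = cos(-65.7°) = 0.412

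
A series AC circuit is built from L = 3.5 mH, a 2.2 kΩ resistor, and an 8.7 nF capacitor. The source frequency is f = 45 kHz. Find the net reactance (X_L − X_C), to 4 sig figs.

ω = 2πf = 282700 rad/s
X_L = ωL = 989.6 Ω
X_C = 1/(ωC) = 406.5 Ω
X = 989.6 − 406.5 = 583.1 Ω

583.1 Ω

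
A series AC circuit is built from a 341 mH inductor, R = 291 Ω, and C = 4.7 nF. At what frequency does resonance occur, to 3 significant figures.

3.98 kHz

ω₀ = 1/√(LC) = 1/√(0.341 × 4.7e-09) = 24980 rad/s
f₀ = ω₀/(2π) = 3.98 kHz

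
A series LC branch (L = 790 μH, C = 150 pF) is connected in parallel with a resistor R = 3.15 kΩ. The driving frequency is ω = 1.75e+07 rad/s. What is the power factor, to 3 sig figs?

0.974

X_L = ωL = 13800 Ω
X_C = 1/(ωC) = 381 Ω
Branch 1: Z₁ = R = 3150 Ω
Branch 2 (series LC): Z₂ = j(X_L − X_C) = j13400 Ω
Parallel: Z = Z₁Z₂/(Z₁+Z₂), |Z| = 3070 Ω, ∠Z = 13.2°
cos φ = cos(13.2°) = 0.974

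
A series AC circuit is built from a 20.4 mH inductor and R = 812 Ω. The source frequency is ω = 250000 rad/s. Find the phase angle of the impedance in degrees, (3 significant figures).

X_L = ωL = 5100 Ω
Z = 812 + j5100 Ω
|Z| = √(812² + 5100²) = 5160 Ω
∠Z = arctan(5100/812) = 81.0°

81.0°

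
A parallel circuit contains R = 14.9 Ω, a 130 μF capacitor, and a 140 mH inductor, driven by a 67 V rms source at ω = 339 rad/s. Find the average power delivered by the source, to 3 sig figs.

301 W

X_L = ωL = 47.5 Ω
X_C = 1/(ωC) = 22.7 Ω
Parallel: admittances add. Y = 1/R + 1/(jωL) + jωC
Y = (0.0671 + j0.0230) S
|Y| = 0.0709 S → |Z| = 1/|Y| = 14.1 Ω, ∠Z = −∠Y = -18.9°
I = V/|Z| = 4.75 A
P = VI cos φ = 67 × 4.75 × cos(-18.9°) = 301 W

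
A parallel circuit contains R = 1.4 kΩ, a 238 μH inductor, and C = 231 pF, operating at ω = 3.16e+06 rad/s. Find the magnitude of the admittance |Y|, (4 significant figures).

932.6 μS

X_L = ωL = 752.1 Ω
X_C = 1/(ωC) = 1370 Ω
Parallel: admittances add. Y = 1/R + 1/(jωL) + jωC
Y = (0.0007143 − j0.0005997) S
|Y| = 0.0009326 S → |Z| = 1/|Y| = 1072 Ω, ∠Z = −∠Y = 40.02°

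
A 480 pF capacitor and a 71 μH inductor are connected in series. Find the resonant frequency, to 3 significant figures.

862 kHz

ω₀ = 1/√(LC) = 1/√(7.1e-05 × 4.8e-10) = 5.417e+06 rad/s
f₀ = ω₀/(2π) = 862 kHz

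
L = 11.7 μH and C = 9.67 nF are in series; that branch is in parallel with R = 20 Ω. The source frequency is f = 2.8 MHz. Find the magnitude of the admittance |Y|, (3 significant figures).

50.2 mS

ω = 2πf = 1.759e+07 rad/s
X_L = ωL = 206 Ω
X_C = 1/(ωC) = 5.88 Ω
Branch 1: Z₁ = R = 20.0 Ω
Branch 2 (series LC): Z₂ = j(X_L − X_C) = j200 Ω
Parallel: Z = Z₁Z₂/(Z₁+Z₂), |Z| = 19.9 Ω, ∠Z = 5.71°
|Y| = 1/|Z| = 50.2 mS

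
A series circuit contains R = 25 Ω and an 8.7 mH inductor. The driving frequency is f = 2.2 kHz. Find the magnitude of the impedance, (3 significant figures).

ω = 2πf = 13820 rad/s
X_L = ωL = 120 Ω
Z = 25.0 + j120 Ω
|Z| = √(25.0² + 120²) = 123 Ω

123 Ω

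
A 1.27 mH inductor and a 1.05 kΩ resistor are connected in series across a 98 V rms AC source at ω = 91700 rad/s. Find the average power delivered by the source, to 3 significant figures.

X_L = ωL = 116 Ω
Z = 1050 + j116 Ω
|Z| = √(1050² + 116²) = 1060 Ω
∠Z = arctan(116/1050) = 6.33°
I = V/|Z| = 92.8 mA
P = VI cos φ = 98 × 0.0928 × cos(6.33°) = 9.04 W

9.04 W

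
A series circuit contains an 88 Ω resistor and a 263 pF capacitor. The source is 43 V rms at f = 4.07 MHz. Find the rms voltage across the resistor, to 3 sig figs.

ω = 2πf = 2.557e+07 rad/s
X_C = 1/(ωC) = 149 Ω
Z = 88.0 − j149 Ω
|Z| = √(88.0² + 149²) = 173 Ω
I = V/|Z| = 249 mA
V_R = I·|Z_R| = 0.249 × 88.0 = 21.9 V

21.9 V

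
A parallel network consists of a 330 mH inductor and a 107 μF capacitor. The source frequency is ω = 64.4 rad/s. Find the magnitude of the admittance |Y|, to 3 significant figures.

X_L = ωL = 21.3 Ω
X_C = 1/(ωC) = 145 Ω
Parallel: admittances add. Y = 1/(jωL) + jωC
Y = (0 − j0.0402) S
|Y| = 0.0402 S → |Z| = 1/|Y| = 24.9 Ω, ∠Z = −∠Y = 90.0°

40.2 mS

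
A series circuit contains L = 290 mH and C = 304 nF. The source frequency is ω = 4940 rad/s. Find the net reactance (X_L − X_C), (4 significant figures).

766.7 Ω

X_L = ωL = 1433 Ω
X_C = 1/(ωC) = 665.9 Ω
X = 1433 − 665.9 = 766.7 Ω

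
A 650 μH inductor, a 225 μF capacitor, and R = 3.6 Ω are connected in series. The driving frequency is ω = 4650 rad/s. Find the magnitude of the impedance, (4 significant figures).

X_L = ωL = 3.022 Ω
X_C = 1/(ωC) = 0.9558 Ω
Net reactance X = X_L − X_C = 2.067 Ω
Z = 3.600 + j2.067 Ω
|Z| = √(3.600² + 2.067²) = 4.151 Ω

4.151 Ω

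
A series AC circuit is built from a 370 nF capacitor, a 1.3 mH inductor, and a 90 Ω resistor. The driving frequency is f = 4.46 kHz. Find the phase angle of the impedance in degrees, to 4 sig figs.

-33.70°

ω = 2πf = 28020 rad/s
X_L = ωL = 36.43 Ω
X_C = 1/(ωC) = 96.45 Ω
Net reactance X = X_L − X_C = -60.02 Ω
Z = 90.00 − j60.02 Ω
|Z| = √(90.00² + 60.02²) = 108.2 Ω
∠Z = arctan(-60.02/90.00) = -33.70°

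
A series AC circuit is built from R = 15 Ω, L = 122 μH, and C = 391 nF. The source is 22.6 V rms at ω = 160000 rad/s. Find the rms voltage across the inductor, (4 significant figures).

X_L = ωL = 19.52 Ω
X_C = 1/(ωC) = 15.98 Ω
Net reactance X = X_L − X_C = 3.535 Ω
Z = 15.00 + j3.535 Ω
|Z| = √(15.00² + 3.535²) = 15.41 Ω
I = V/|Z| = 1.466 A
V_L = I·|Z_L| = 1.466 × 19.52 = 28.63 V

28.63 V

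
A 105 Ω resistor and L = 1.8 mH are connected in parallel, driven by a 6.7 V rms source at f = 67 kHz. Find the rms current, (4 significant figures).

64.42 mA

ω = 2πf = 421000 rad/s
X_L = ωL = 757.8 Ω
Parallel: admittances add. Y = 1/R + 1/(jωL)
Y = (0.009524 − j0.001320) S
|Y| = 0.009615 S → |Z| = 1/|Y| = 104.0 Ω, ∠Z = −∠Y = 7.889°
I = V/|Z| = 6.7/104.0 = 64.42 mA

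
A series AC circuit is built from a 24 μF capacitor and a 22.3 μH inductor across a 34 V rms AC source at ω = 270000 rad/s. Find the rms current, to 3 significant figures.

5.80 A

X_L = ωL = 6.02 Ω
X_C = 1/(ωC) = 0.154 Ω
Net reactance X = X_L − X_C = 5.87 Ω
Z = j5.87 Ω
|Z| = √(0² + 5.87²) = 5.87 Ω
I = V/|Z| = 34/5.87 = 5.80 A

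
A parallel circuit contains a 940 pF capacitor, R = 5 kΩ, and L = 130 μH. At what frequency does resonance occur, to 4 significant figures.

455.3 kHz

ω₀ = 1/√(LC) = 1/√(0.00013 × 9.4e-10) = 2.861e+06 rad/s
f₀ = ω₀/(2π) = 455.3 kHz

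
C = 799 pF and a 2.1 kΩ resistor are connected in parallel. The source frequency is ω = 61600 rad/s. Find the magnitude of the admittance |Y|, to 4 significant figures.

X_C = 1/(ωC) = 20320 Ω
Parallel: admittances add. Y = 1/R + jωC
Y = (0.0004762 + j4.922e-05) S
|Y| = 0.0004787 S → |Z| = 1/|Y| = 2089 Ω, ∠Z = −∠Y = -5.901°

478.7 μS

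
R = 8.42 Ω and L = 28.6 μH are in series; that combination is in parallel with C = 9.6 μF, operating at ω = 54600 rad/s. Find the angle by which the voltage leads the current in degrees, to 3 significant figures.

X_L = ωL = 1.56 Ω
X_C = 1/(ωC) = 1.91 Ω
Branch 1 (R+jX_L): Z₁ = 8.42 + j1.56 Ω, |Z₁| = 8.56 Ω
Branch 2 (−jX_C): Z₂ = −j1.91 Ω
Parallel: Z = Z₁Z₂/(Z₁+Z₂), |Z| = 1.94 Ω, ∠Z = -77.1°

-77.1°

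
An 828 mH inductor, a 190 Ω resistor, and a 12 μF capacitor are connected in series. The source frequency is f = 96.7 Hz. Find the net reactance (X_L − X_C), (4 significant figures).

365.9 Ω

ω = 2πf = 607.6 rad/s
X_L = ωL = 503.1 Ω
X_C = 1/(ωC) = 137.2 Ω
X = 503.1 − 137.2 = 365.9 Ω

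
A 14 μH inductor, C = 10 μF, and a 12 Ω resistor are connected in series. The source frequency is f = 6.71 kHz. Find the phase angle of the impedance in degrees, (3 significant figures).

ω = 2πf = 42160 rad/s
X_L = ωL = 0.590 Ω
X_C = 1/(ωC) = 2.37 Ω
Net reactance X = X_L − X_C = -1.78 Ω
Z = 12.0 − j1.78 Ω
|Z| = √(12.0² + 1.78²) = 12.1 Ω
∠Z = arctan(-1.78/12.0) = -8.45°

-8.45°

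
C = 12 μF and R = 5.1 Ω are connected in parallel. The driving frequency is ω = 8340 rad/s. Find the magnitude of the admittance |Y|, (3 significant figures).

220 mS

X_C = 1/(ωC) = 9.99 Ω
Parallel: admittances add. Y = 1/R + jωC
Y = (0.196 + j0.100) S
|Y| = 0.220 S → |Z| = 1/|Y| = 4.54 Ω, ∠Z = −∠Y = -27.0°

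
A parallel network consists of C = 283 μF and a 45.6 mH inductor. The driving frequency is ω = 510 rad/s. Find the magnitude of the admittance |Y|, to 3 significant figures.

X_L = ωL = 23.3 Ω
X_C = 1/(ωC) = 6.93 Ω
Parallel: admittances add. Y = 1/(jωL) + jωC
Y = (0 + j0.101) S
|Y| = 0.101 S → |Z| = 1/|Y| = 9.87 Ω, ∠Z = −∠Y = -90.0°

101 mS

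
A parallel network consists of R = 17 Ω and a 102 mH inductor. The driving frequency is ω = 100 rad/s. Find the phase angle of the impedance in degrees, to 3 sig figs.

X_L = ωL = 10.2 Ω
Parallel: admittances add. Y = 1/R + 1/(jωL)
Y = (0.0588 − j0.0980) S
|Y| = 0.114 S → |Z| = 1/|Y| = 8.75 Ω, ∠Z = −∠Y = 59.0°

59.0°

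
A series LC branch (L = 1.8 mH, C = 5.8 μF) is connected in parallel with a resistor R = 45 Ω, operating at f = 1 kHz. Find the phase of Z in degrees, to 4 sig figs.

ω = 2πf = 6283 rad/s
X_L = ωL = 11.31 Ω
X_C = 1/(ωC) = 27.44 Ω
Branch 1: Z₁ = R = 45.00 Ω
Branch 2 (series LC): Z₂ = j(X_L − X_C) = −j16.13 Ω
Parallel: Z = Z₁Z₂/(Z₁+Z₂), |Z| = 15.18 Ω, ∠Z = -70.28°

-70.28°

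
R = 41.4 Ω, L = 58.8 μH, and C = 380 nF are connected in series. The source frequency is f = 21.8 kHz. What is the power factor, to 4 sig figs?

0.9655

ω = 2πf = 137000 rad/s
X_L = ωL = 8.054 Ω
X_C = 1/(ωC) = 19.21 Ω
Net reactance X = X_L − X_C = -11.16 Ω
Z = 41.40 − j11.16 Ω
|Z| = √(41.40² + 11.16²) = 42.88 Ω
∠Z = arctan(-11.16/41.40) = -15.08°
cos φ = cos(-15.08°) = 0.9655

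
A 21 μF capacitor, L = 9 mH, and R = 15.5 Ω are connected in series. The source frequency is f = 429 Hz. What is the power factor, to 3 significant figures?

0.920

ω = 2πf = 2695 rad/s
X_L = ωL = 24.3 Ω
X_C = 1/(ωC) = 17.7 Ω
Net reactance X = X_L − X_C = 6.59 Ω
Z = 15.5 + j6.59 Ω
|Z| = √(15.5² + 6.59²) = 16.8 Ω
∠Z = arctan(6.59/15.5) = 23.0°
cos φ = cos(23.0°) = 0.920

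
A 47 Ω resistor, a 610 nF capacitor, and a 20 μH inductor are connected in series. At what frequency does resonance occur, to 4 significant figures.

ω₀ = 1/√(LC) = 1/√(2e-05 × 6.1e-07) = 286300 rad/s
f₀ = ω₀/(2π) = 45.57 kHz

45.57 kHz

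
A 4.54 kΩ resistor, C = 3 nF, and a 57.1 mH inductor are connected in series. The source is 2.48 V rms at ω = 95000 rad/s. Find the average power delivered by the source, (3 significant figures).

1.15 mW

X_L = ωL = 5420 Ω
X_C = 1/(ωC) = 3510 Ω
Net reactance X = X_L − X_C = 1920 Ω
Z = 4540 + j1920 Ω
|Z| = √(4540² + 1920²) = 4930 Ω
∠Z = arctan(1920/4540) = 22.9°
I = V/|Z| = 503 μA
P = VI cos φ = 2.48 × 0.000503 × cos(22.9°) = 1.15 mW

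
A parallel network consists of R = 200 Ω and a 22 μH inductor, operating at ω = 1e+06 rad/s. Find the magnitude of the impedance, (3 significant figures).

X_L = ωL = 22.0 Ω
Parallel: admittances add. Y = 1/R + 1/(jωL)
Y = (0.00500 − j0.0455) S
|Y| = 0.0457 S → |Z| = 1/|Y| = 21.9 Ω, ∠Z = −∠Y = 83.7°

21.9 Ω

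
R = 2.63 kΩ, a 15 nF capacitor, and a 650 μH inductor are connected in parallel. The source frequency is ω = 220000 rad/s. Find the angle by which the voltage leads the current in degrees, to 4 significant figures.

X_L = ωL = 143.0 Ω
X_C = 1/(ωC) = 303.0 Ω
Parallel: admittances add. Y = 1/R + 1/(jωL) + jωC
Y = (0.0003802 − j0.003693) S
|Y| = 0.003713 S → |Z| = 1/|Y| = 269.4 Ω, ∠Z = −∠Y = 84.12°

84.12°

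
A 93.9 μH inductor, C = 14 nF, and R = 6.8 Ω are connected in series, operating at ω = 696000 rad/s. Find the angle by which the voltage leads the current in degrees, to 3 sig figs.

-79.7°

X_L = ωL = 65.4 Ω
X_C = 1/(ωC) = 103 Ω
Net reactance X = X_L − X_C = -37.3 Ω
Z = 6.80 − j37.3 Ω
|Z| = √(6.80² + 37.3²) = 37.9 Ω
∠Z = arctan(-37.3/6.80) = -79.7°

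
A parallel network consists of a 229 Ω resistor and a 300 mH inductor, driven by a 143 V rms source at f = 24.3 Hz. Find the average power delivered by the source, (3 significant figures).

89.3 W

ω = 2πf = 152.7 rad/s
X_L = ωL = 45.8 Ω
Parallel: admittances add. Y = 1/R + 1/(jωL)
Y = (0.00437 − j0.0218) S
|Y| = 0.0223 S → |Z| = 1/|Y| = 44.9 Ω, ∠Z = −∠Y = 78.7°
I = V/|Z| = 3.18 A
P = VI cos φ = 143 × 3.18 × cos(78.7°) = 89.3 W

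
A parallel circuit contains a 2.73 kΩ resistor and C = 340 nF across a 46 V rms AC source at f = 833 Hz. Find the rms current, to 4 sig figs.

83.57 mA

ω = 2πf = 5234 rad/s
X_C = 1/(ωC) = 561.9 Ω
Parallel: admittances add. Y = 1/R + jωC
Y = (0.0003663 + j0.001780) S
|Y| = 0.001817 S → |Z| = 1/|Y| = 550.4 Ω, ∠Z = −∠Y = -78.37°
I = V/|Z| = 46/550.4 = 83.57 mA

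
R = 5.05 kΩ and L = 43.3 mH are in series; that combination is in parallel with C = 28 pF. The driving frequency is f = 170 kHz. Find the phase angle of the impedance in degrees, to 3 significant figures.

ω = 2πf = 1.068e+06 rad/s
X_L = ωL = 46300 Ω
X_C = 1/(ωC) = 33400 Ω
Branch 1 (R+jX_L): Z₁ = 5050 + j46300 Ω, |Z₁| = 46500 Ω
Branch 2 (−jX_C): Z₂ = −j33400 Ω
Parallel: Z = Z₁Z₂/(Z₁+Z₂), |Z| = 113000 Ω, ∠Z = -74.7°

-74.7°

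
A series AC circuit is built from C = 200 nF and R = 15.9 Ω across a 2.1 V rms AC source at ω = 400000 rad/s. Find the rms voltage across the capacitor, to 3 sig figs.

X_C = 1/(ωC) = 12.5 Ω
Z = 15.9 − j12.5 Ω
|Z| = √(15.9² + 12.5²) = 20.2 Ω
I = V/|Z| = 104 mA
V_C = I·|Z_C| = 0.104 × 12.5 = 1.30 V

1.30 V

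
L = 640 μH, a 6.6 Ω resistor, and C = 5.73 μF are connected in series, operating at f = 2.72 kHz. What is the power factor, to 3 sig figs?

0.994

ω = 2πf = 17090 rad/s
X_L = ωL = 10.9 Ω
X_C = 1/(ωC) = 10.2 Ω
Net reactance X = X_L − X_C = 0.726 Ω
Z = 6.60 + j0.726 Ω
|Z| = √(6.60² + 0.726²) = 6.64 Ω
∠Z = arctan(0.726/6.60) = 6.28°
cos φ = cos(6.28°) = 0.994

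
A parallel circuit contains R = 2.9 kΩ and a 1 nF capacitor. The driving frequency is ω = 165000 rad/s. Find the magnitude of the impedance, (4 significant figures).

2616 Ω

X_C = 1/(ωC) = 6061 Ω
Parallel: admittances add. Y = 1/R + jωC
Y = (0.0003448 + j0.0001650) S
|Y| = 0.0003823 S → |Z| = 1/|Y| = 2616 Ω, ∠Z = −∠Y = -25.57°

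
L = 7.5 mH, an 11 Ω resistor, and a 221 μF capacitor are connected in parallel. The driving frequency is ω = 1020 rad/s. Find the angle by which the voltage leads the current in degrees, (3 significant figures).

-46.2°

X_L = ωL = 7.65 Ω
X_C = 1/(ωC) = 4.44 Ω
Parallel: admittances add. Y = 1/R + 1/(jωL) + jωC
Y = (0.0909 + j0.0947) S
|Y| = 0.131 S → |Z| = 1/|Y| = 7.62 Ω, ∠Z = −∠Y = -46.2°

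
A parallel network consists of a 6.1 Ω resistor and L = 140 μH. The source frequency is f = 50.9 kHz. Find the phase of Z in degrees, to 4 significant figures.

ω = 2πf = 319800 rad/s
X_L = ωL = 44.77 Ω
Parallel: admittances add. Y = 1/R + 1/(jωL)
Y = (0.1639 − j0.02233) S
|Y| = 0.1654 S → |Z| = 1/|Y| = 6.044 Ω, ∠Z = −∠Y = 7.758°

7.758°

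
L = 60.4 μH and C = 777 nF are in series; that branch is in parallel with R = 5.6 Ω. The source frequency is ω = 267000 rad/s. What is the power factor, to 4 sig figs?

0.8961

X_L = ωL = 16.13 Ω
X_C = 1/(ωC) = 4.820 Ω
Branch 1: Z₁ = R = 5.600 Ω
Branch 2 (series LC): Z₂ = j(X_L − X_C) = j11.31 Ω
Parallel: Z = Z₁Z₂/(Z₁+Z₂), |Z| = 5.018 Ω, ∠Z = 26.35°
cos φ = cos(26.35°) = 0.8961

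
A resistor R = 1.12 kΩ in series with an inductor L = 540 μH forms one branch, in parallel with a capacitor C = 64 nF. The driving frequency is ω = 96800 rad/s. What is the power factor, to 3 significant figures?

X_L = ωL = 52.3 Ω
X_C = 1/(ωC) = 161 Ω
Branch 1 (R+jX_L): Z₁ = 1120 + j52.3 Ω, |Z₁| = 1120 Ω
Branch 2 (−jX_C): Z₂ = −j161 Ω
Parallel: Z = Z₁Z₂/(Z₁+Z₂), |Z| = 161 Ω, ∠Z = -81.8°
cos φ = cos(-81.8°) = 0.143

0.143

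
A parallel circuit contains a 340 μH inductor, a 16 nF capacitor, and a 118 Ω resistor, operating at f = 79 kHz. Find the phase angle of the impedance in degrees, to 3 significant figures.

-13.4°

ω = 2πf = 496400 rad/s
X_L = ωL = 169 Ω
X_C = 1/(ωC) = 126 Ω
Parallel: admittances add. Y = 1/R + 1/(jωL) + jωC
Y = (0.00847 + j0.00202) S
|Y| = 0.00871 S → |Z| = 1/|Y| = 115 Ω, ∠Z = −∠Y = -13.4°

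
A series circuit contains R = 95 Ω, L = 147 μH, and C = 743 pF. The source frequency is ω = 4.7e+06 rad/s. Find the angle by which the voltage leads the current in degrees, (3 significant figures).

X_L = ωL = 691 Ω
X_C = 1/(ωC) = 286 Ω
Net reactance X = X_L − X_C = 405 Ω
Z = 95.0 + j405 Ω
|Z| = √(95.0² + 405²) = 416 Ω
∠Z = arctan(405/95.0) = 76.8°

76.8°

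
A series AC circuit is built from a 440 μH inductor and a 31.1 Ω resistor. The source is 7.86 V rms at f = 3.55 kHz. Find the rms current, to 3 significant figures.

ω = 2πf = 22310 rad/s
X_L = ωL = 9.81 Ω
Z = 31.1 + j9.81 Ω
|Z| = √(31.1² + 9.81²) = 32.6 Ω
I = V/|Z| = 7.86/32.6 = 241 mA

241 mA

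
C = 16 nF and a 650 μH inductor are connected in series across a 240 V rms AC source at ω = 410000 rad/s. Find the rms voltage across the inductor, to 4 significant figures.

X_L = ωL = 266.5 Ω
X_C = 1/(ωC) = 152.4 Ω
Net reactance X = X_L − X_C = 114.1 Ω
Z = j114.1 Ω
|Z| = √(0² + 114.1²) = 114.1 Ω
I = V/|Z| = 2.104 A
V_L = I·|Z_L| = 2.104 × 266.5 = 560.8 V

560.8 V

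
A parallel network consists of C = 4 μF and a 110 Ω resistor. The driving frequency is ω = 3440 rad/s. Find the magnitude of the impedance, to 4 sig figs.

X_C = 1/(ωC) = 72.67 Ω
Parallel: admittances add. Y = 1/R + jωC
Y = (0.009091 + j0.01376) S
|Y| = 0.01649 S → |Z| = 1/|Y| = 60.64 Ω, ∠Z = −∠Y = -56.55°

60.64 Ω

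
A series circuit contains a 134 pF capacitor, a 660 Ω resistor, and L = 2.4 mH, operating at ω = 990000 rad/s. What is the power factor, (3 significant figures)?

0.127

X_L = ωL = 2380 Ω
X_C = 1/(ωC) = 7540 Ω
Net reactance X = X_L − X_C = -5160 Ω
Z = 660 − j5160 Ω
|Z| = √(660² + 5160²) = 5200 Ω
∠Z = arctan(-5160/660) = -82.7°
cos φ = cos(-82.7°) = 0.127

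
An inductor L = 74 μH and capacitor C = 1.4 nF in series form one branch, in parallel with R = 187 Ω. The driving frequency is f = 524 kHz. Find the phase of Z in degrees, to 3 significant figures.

ω = 2πf = 3.292e+06 rad/s
X_L = ωL = 244 Ω
X_C = 1/(ωC) = 217 Ω
Branch 1: Z₁ = R = 187 Ω
Branch 2 (series LC): Z₂ = j(X_L − X_C) = j26.7 Ω
Parallel: Z = Z₁Z₂/(Z₁+Z₂), |Z| = 26.4 Ω, ∠Z = 81.9°

81.9°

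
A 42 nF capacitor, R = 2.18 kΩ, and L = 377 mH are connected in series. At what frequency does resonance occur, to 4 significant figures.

ω₀ = 1/√(LC) = 1/√(0.377 × 4.2e-08) = 7947 rad/s
f₀ = ω₀/(2π) = 1.265 kHz

1.265 kHz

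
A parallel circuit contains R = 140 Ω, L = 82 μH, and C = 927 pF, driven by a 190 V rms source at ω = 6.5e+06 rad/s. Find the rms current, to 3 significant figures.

1.57 A

X_L = ωL = 533 Ω
X_C = 1/(ωC) = 166 Ω
Parallel: admittances add. Y = 1/R + 1/(jωL) + jωC
Y = (0.00714 + j0.00415) S
|Y| = 0.00826 S → |Z| = 1/|Y| = 121 Ω, ∠Z = −∠Y = -30.2°
I = V/|Z| = 190/121 = 1.57 A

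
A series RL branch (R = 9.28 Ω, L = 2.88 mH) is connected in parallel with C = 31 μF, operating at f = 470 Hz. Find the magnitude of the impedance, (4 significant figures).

14.34 Ω

ω = 2πf = 2953 rad/s
X_L = ωL = 8.505 Ω
X_C = 1/(ωC) = 10.92 Ω
Branch 1 (R+jX_L): Z₁ = 9.280 + j8.505 Ω, |Z₁| = 12.59 Ω
Branch 2 (−jX_C): Z₂ = −j10.92 Ω
Parallel: Z = Z₁Z₂/(Z₁+Z₂), |Z| = 14.34 Ω, ∠Z = -32.89°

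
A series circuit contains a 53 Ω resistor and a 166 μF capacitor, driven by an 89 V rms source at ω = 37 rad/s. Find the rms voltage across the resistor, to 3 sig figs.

27.5 V

X_C = 1/(ωC) = 163 Ω
Z = 53.0 − j163 Ω
|Z| = √(53.0² + 163²) = 171 Ω
I = V/|Z| = 520 mA
V_R = I·|Z_R| = 0.520 × 53.0 = 27.5 V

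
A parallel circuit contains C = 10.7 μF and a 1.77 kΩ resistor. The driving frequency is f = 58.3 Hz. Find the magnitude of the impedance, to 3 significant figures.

253 Ω

ω = 2πf = 366.3 rad/s
X_C = 1/(ωC) = 255 Ω
Parallel: admittances add. Y = 1/R + jωC
Y = (0.000565 + j0.00392) S
|Y| = 0.00396 S → |Z| = 1/|Y| = 253 Ω, ∠Z = −∠Y = -81.8°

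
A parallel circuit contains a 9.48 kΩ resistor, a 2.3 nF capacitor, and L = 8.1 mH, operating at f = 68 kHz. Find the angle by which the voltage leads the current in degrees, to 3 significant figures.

ω = 2πf = 427300 rad/s
X_L = ωL = 3460 Ω
X_C = 1/(ωC) = 1020 Ω
Parallel: admittances add. Y = 1/R + 1/(jωL) + jωC
Y = (0.000105 + j0.000694) S
|Y| = 0.000702 S → |Z| = 1/|Y| = 1430 Ω, ∠Z = −∠Y = -81.4°

-81.4°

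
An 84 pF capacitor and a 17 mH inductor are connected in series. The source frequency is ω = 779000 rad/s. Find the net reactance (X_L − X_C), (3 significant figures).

-2040 Ω

X_L = ωL = 13200 Ω
X_C = 1/(ωC) = 15300 Ω
X = 13200 − 15300 = -2040 Ω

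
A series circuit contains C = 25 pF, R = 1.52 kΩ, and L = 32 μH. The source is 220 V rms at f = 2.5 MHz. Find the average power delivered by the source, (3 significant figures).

11.3 W

ω = 2πf = 1.571e+07 rad/s
X_L = ωL = 503 Ω
X_C = 1/(ωC) = 2550 Ω
Net reactance X = X_L − X_C = -2040 Ω
Z = 1520 − j2040 Ω
|Z| = √(1520² + 2040²) = 2550 Ω
∠Z = arctan(-2040/1520) = -53.4°
I = V/|Z| = 86.4 mA
P = VI cos φ = 220 × 0.0864 × cos(-53.4°) = 11.3 W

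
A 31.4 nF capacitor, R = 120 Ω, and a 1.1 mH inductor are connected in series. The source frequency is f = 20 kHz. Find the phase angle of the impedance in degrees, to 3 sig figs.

ω = 2πf = 125700 rad/s
X_L = ωL = 138 Ω
X_C = 1/(ωC) = 253 Ω
Net reactance X = X_L − X_C = -115 Ω
Z = 120 − j115 Ω
|Z| = √(120² + 115²) = 166 Ω
∠Z = arctan(-115/120) = -43.8°

-43.8°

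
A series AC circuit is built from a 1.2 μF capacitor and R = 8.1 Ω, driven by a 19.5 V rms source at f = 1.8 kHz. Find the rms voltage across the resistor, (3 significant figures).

2.13 V

ω = 2πf = 11310 rad/s
X_C = 1/(ωC) = 73.7 Ω
Z = 8.10 − j73.7 Ω
|Z| = √(8.10² + 73.7²) = 74.1 Ω
I = V/|Z| = 263 mA
V_R = I·|Z_R| = 0.263 × 8.10 = 2.13 V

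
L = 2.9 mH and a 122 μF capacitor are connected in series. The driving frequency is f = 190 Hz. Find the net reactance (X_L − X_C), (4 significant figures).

-3.404 Ω

ω = 2πf = 1194 rad/s
X_L = ωL = 3.462 Ω
X_C = 1/(ωC) = 6.866 Ω
X = 3.462 − 6.866 = -3.404 Ω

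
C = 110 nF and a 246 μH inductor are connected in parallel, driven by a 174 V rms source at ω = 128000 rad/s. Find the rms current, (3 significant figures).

3.08 A

X_L = ωL = 31.5 Ω
X_C = 1/(ωC) = 71.0 Ω
Parallel: admittances add. Y = 1/(jωL) + jωC
Y = (0 − j0.0177) S
|Y| = 0.0177 S → |Z| = 1/|Y| = 56.6 Ω, ∠Z = −∠Y = 90.0°
I = V/|Z| = 174/56.6 = 3.08 A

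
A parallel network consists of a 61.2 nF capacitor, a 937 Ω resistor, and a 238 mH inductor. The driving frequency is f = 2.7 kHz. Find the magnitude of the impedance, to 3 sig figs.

753 Ω

ω = 2πf = 16960 rad/s
X_L = ωL = 4040 Ω
X_C = 1/(ωC) = 963 Ω
Parallel: admittances add. Y = 1/R + 1/(jωL) + jωC
Y = (0.00107 + j0.000791) S
|Y| = 0.00133 S → |Z| = 1/|Y| = 753 Ω, ∠Z = −∠Y = -36.5°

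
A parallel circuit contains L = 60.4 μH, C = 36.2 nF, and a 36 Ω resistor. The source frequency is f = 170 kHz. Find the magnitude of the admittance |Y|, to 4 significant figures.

ω = 2πf = 1.068e+06 rad/s
X_L = ωL = 64.52 Ω
X_C = 1/(ωC) = 25.86 Ω
Parallel: admittances add. Y = 1/R + 1/(jωL) + jωC
Y = (0.02778 + j0.02317) S
|Y| = 0.03617 S → |Z| = 1/|Y| = 27.65 Ω, ∠Z = −∠Y = -39.83°

36.17 mS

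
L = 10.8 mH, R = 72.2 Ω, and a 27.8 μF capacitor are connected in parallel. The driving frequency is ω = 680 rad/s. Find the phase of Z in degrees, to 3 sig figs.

83.3°

X_L = ωL = 7.34 Ω
X_C = 1/(ωC) = 52.9 Ω
Parallel: admittances add. Y = 1/R + 1/(jωL) + jωC
Y = (0.0139 − j0.117) S
|Y| = 0.118 S → |Z| = 1/|Y| = 8.47 Ω, ∠Z = −∠Y = 83.3°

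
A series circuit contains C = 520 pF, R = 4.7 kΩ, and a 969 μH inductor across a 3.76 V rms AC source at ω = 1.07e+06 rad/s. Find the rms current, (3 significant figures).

X_L = ωL = 1040 Ω
X_C = 1/(ωC) = 1800 Ω
Net reactance X = X_L − X_C = -760 Ω
Z = 4700 − j760 Ω
|Z| = √(4700² + 760²) = 4760 Ω
I = V/|Z| = 3.76/4760 = 790 μA

790 μA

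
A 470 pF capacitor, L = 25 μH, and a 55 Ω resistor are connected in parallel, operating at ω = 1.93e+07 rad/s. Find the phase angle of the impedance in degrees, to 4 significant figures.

-21.05°

X_L = ωL = 482.5 Ω
X_C = 1/(ωC) = 110.2 Ω
Parallel: admittances add. Y = 1/R + 1/(jωL) + jωC
Y = (0.01818 + j0.006998) S
|Y| = 0.01948 S → |Z| = 1/|Y| = 51.33 Ω, ∠Z = −∠Y = -21.05°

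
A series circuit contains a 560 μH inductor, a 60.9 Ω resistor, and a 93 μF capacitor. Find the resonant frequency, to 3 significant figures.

697 Hz

ω₀ = 1/√(LC) = 1/√(0.00056 × 9.3e-05) = 4382 rad/s
f₀ = ω₀/(2π) = 697 Hz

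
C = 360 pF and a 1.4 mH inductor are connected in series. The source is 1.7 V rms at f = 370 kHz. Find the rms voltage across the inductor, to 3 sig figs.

ω = 2πf = 2.325e+06 rad/s
X_L = ωL = 3250 Ω
X_C = 1/(ωC) = 1190 Ω
Net reactance X = X_L − X_C = 2060 Ω
Z = j2060 Ω
|Z| = √(0² + 2060²) = 2060 Ω
I = V/|Z| = 825 μA
V_L = I·|Z_L| = 0.000825 × 3250 = 2.69 V

2.69 V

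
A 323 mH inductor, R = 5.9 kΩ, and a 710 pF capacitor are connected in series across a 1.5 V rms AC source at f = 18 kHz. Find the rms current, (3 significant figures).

ω = 2πf = 113100 rad/s
X_L = ωL = 36500 Ω
X_C = 1/(ωC) = 12500 Ω
Net reactance X = X_L − X_C = 24100 Ω
Z = 5900 + j24100 Ω
|Z| = √(5900² + 24100²) = 24800 Ω
I = V/|Z| = 1.5/24800 = 60.5 μA

60.5 μA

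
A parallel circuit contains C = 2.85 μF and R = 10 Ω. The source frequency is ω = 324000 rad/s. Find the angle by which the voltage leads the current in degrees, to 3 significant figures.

X_C = 1/(ωC) = 1.08 Ω
Parallel: admittances add. Y = 1/R + jωC
Y = (0.100 + j0.923) S
|Y| = 0.929 S → |Z| = 1/|Y| = 1.08 Ω, ∠Z = −∠Y = -83.8°

-83.8°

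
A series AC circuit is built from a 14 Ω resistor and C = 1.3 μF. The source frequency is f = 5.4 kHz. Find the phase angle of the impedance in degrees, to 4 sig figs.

-58.30°

ω = 2πf = 33930 rad/s
X_C = 1/(ωC) = 22.67 Ω
Z = 14.00 − j22.67 Ω
|Z| = √(14.00² + 22.67²) = 26.65 Ω
∠Z = arctan(-22.67/14.00) = -58.30°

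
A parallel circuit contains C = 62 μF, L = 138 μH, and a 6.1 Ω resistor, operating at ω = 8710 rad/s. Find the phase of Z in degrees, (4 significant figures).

60.68°

X_L = ωL = 1.202 Ω
X_C = 1/(ωC) = 1.852 Ω
Parallel: admittances add. Y = 1/R + 1/(jωL) + jωC
Y = (0.1639 − j0.2919) S
|Y| = 0.3348 S → |Z| = 1/|Y| = 2.987 Ω, ∠Z = −∠Y = 60.68°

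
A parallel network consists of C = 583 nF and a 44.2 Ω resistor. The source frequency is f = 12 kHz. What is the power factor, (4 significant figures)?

ω = 2πf = 75400 rad/s
X_C = 1/(ωC) = 22.75 Ω
Parallel: admittances add. Y = 1/R + jωC
Y = (0.02262 + j0.04396) S
|Y| = 0.04944 S → |Z| = 1/|Y| = 20.23 Ω, ∠Z = −∠Y = -62.77°
cos φ = cos(-62.77°) = 0.4576

0.4576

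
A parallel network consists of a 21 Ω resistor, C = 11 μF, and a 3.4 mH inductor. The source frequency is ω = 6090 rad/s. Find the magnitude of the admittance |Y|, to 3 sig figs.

51.2 mS

X_L = ωL = 20.7 Ω
X_C = 1/(ωC) = 14.9 Ω
Parallel: admittances add. Y = 1/R + 1/(jωL) + jωC
Y = (0.0476 + j0.0187) S
|Y| = 0.0512 S → |Z| = 1/|Y| = 19.5 Ω, ∠Z = −∠Y = -21.4°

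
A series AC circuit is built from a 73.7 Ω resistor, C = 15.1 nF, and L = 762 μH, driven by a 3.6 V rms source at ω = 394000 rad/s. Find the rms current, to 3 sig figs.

X_L = ωL = 300 Ω
X_C = 1/(ωC) = 168 Ω
Net reactance X = X_L − X_C = 132 Ω
Z = 73.7 + j132 Ω
|Z| = √(73.7² + 132²) = 151 Ω
I = V/|Z| = 3.6/151 = 23.8 mA

23.8 mA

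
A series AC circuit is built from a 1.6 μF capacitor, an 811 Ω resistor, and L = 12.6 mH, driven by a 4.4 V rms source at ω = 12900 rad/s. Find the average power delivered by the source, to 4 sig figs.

X_L = ωL = 162.5 Ω
X_C = 1/(ωC) = 48.45 Ω
Net reactance X = X_L − X_C = 114.1 Ω
Z = 811.0 + j114.1 Ω
|Z| = √(811.0² + 114.1²) = 819.0 Ω
∠Z = arctan(114.1/811.0) = 8.008°
I = V/|Z| = 5.372 mA
P = VI cos φ = 4.4 × 0.005372 × cos(8.008°) = 23.41 mW

23.41 mW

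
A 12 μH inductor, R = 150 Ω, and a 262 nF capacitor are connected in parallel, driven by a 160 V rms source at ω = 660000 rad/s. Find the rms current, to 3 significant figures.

X_L = ωL = 7.92 Ω
X_C = 1/(ωC) = 5.78 Ω
Parallel: admittances add. Y = 1/R + 1/(jωL) + jωC
Y = (0.00667 + j0.0467) S
|Y| = 0.0471 S → |Z| = 1/|Y| = 21.2 Ω, ∠Z = −∠Y = -81.9°
I = V/|Z| = 160/21.2 = 7.54 A

7.54 A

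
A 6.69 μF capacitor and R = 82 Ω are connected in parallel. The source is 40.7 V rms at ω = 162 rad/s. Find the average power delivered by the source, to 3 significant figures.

20.2 W

X_C = 1/(ωC) = 923 Ω
Parallel: admittances add. Y = 1/R + jωC
Y = (0.0122 + j0.00108) S
|Y| = 0.0122 S → |Z| = 1/|Y| = 81.7 Ω, ∠Z = −∠Y = -5.08°
I = V/|Z| = 498 mA
P = VI cos φ = 40.7 × 0.498 × cos(-5.08°) = 20.2 W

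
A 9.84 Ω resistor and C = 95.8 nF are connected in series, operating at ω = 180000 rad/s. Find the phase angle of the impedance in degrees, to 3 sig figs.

-80.4°

X_C = 1/(ωC) = 58.0 Ω
Z = 9.84 − j58.0 Ω
|Z| = √(9.84² + 58.0²) = 58.8 Ω
∠Z = arctan(-58.0/9.84) = -80.4°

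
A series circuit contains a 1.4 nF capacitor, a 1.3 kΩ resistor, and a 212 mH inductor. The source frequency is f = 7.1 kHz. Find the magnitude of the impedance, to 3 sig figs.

6680 Ω

ω = 2πf = 44610 rad/s
X_L = ωL = 9460 Ω
X_C = 1/(ωC) = 16000 Ω
Net reactance X = X_L − X_C = -6550 Ω
Z = 1300 − j6550 Ω
|Z| = √(1300² + 6550²) = 6680 Ω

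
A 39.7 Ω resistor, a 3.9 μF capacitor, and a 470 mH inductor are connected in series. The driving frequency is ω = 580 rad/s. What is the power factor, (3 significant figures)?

0.228

X_L = ωL = 273 Ω
X_C = 1/(ωC) = 442 Ω
Net reactance X = X_L − X_C = -169 Ω
Z = 39.7 − j169 Ω
|Z| = √(39.7² + 169²) = 174 Ω
∠Z = arctan(-169/39.7) = -76.8°
cos φ = cos(-76.8°) = 0.228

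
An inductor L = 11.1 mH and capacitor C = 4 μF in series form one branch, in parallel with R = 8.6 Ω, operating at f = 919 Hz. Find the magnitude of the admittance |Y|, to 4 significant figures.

125.8 mS

ω = 2πf = 5774 rad/s
X_L = ωL = 64.09 Ω
X_C = 1/(ωC) = 43.30 Ω
Branch 1: Z₁ = R = 8.600 Ω
Branch 2 (series LC): Z₂ = j(X_L − X_C) = j20.80 Ω
Parallel: Z = Z₁Z₂/(Z₁+Z₂), |Z| = 7.947 Ω, ∠Z = 22.46°
|Y| = 1/|Z| = 125.8 mS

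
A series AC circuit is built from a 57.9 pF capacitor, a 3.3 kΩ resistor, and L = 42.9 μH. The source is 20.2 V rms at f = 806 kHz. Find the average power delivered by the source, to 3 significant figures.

63.9 mW

ω = 2πf = 5.064e+06 rad/s
X_L = ωL = 217 Ω
X_C = 1/(ωC) = 3410 Ω
Net reactance X = X_L − X_C = -3190 Ω
Z = 3300 − j3190 Ω
|Z| = √(3300² + 3190²) = 4590 Ω
∠Z = arctan(-3190/3300) = -44.1°
I = V/|Z| = 4.40 mA
P = VI cos φ = 20.2 × 0.00440 × cos(-44.1°) = 63.9 mW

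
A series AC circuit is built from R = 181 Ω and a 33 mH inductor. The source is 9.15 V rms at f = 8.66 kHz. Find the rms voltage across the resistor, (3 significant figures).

ω = 2πf = 54410 rad/s
X_L = ωL = 1800 Ω
Z = 181 + j1800 Ω
|Z| = √(181² + 1800²) = 1800 Ω
I = V/|Z| = 5.07 mA
V_R = I·|Z_R| = 0.00507 × 181 = 0.918 V

0.918 V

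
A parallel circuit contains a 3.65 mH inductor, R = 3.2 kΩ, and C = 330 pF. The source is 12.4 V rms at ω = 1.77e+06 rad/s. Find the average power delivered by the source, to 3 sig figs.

48.1 mW

X_L = ωL = 6460 Ω
X_C = 1/(ωC) = 1710 Ω
Parallel: admittances add. Y = 1/R + 1/(jωL) + jωC
Y = (0.000313 + j0.000429) S
|Y| = 0.000531 S → |Z| = 1/|Y| = 1880 Ω, ∠Z = −∠Y = -53.9°
I = V/|Z| = 6.58 mA
P = VI cos φ = 12.4 × 0.00658 × cos(-53.9°) = 48.1 mW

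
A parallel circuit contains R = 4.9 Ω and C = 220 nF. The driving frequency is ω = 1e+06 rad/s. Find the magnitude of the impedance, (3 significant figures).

X_C = 1/(ωC) = 4.55 Ω
Parallel: admittances add. Y = 1/R + jωC
Y = (0.204 + j0.220) S
|Y| = 0.300 S → |Z| = 1/|Y| = 3.33 Ω, ∠Z = −∠Y = -47.1°

3.33 Ω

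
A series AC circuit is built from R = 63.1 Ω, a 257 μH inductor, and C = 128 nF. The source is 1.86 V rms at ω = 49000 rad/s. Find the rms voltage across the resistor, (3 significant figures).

X_L = ωL = 12.6 Ω
X_C = 1/(ωC) = 159 Ω
Net reactance X = X_L − X_C = -147 Ω
Z = 63.1 − j147 Ω
|Z| = √(63.1² + 147²) = 160 Ω
I = V/|Z| = 11.6 mA
V_R = I·|Z_R| = 0.0116 × 63.1 = 0.734 V

0.734 V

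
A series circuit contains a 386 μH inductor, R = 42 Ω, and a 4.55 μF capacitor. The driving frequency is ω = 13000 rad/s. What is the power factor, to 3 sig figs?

X_L = ωL = 5.02 Ω
X_C = 1/(ωC) = 16.9 Ω
Net reactance X = X_L − X_C = -11.9 Ω
Z = 42.0 − j11.9 Ω
|Z| = √(42.0² + 11.9²) = 43.7 Ω
∠Z = arctan(-11.9/42.0) = -15.8°
cos φ = cos(-15.8°) = 0.962

0.962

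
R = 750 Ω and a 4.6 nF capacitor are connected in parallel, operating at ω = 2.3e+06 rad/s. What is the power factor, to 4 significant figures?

0.1250

X_C = 1/(ωC) = 94.52 Ω
Parallel: admittances add. Y = 1/R + jωC
Y = (0.001333 + j0.01058) S
|Y| = 0.01066 S → |Z| = 1/|Y| = 93.78 Ω, ∠Z = −∠Y = -82.82°
cos φ = cos(-82.82°) = 0.1250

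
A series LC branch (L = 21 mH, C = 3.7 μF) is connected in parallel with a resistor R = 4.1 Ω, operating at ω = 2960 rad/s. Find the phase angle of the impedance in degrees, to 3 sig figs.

X_L = ωL = 62.2 Ω
X_C = 1/(ωC) = 91.3 Ω
Branch 1: Z₁ = R = 4.10 Ω
Branch 2 (series LC): Z₂ = j(X_L − X_C) = −j29.1 Ω
Parallel: Z = Z₁Z₂/(Z₁+Z₂), |Z| = 4.06 Ω, ∠Z = -8.01°

-8.01°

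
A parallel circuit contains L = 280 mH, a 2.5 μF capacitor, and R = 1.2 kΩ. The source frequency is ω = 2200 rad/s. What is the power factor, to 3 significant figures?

X_L = ωL = 616 Ω
X_C = 1/(ωC) = 182 Ω
Parallel: admittances add. Y = 1/R + 1/(jωL) + jωC
Y = (0.000833 + j0.00388) S
|Y| = 0.00397 S → |Z| = 1/|Y| = 252 Ω, ∠Z = −∠Y = -77.9°
cos φ = cos(-77.9°) = 0.210

0.210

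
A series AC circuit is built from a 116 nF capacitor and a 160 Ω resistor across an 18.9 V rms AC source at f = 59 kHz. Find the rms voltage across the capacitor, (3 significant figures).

2.72 V

ω = 2πf = 370700 rad/s
X_C = 1/(ωC) = 23.3 Ω
Z = 160 − j23.3 Ω
|Z| = √(160² + 23.3²) = 162 Ω
I = V/|Z| = 117 mA
V_C = I·|Z_C| = 0.117 × 23.3 = 2.72 V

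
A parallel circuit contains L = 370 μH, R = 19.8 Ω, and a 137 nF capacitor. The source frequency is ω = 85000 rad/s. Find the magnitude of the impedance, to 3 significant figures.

18.4 Ω

X_L = ωL = 31.4 Ω
X_C = 1/(ωC) = 85.9 Ω
Parallel: admittances add. Y = 1/R + 1/(jωL) + jωC
Y = (0.0505 − j0.0202) S
|Y| = 0.0544 S → |Z| = 1/|Y| = 18.4 Ω, ∠Z = −∠Y = 21.8°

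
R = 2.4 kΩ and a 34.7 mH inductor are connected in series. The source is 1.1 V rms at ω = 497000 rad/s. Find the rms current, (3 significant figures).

63.2 μA

X_L = ωL = 17200 Ω
Z = 2400 + j17200 Ω
|Z| = √(2400² + 17200²) = 17400 Ω
I = V/|Z| = 1.1/17400 = 63.2 μA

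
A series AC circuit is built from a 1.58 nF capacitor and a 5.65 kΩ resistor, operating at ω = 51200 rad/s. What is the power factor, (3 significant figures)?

X_C = 1/(ωC) = 12400 Ω
Z = 5650 − j12400 Ω
|Z| = √(5650² + 12400²) = 13600 Ω
∠Z = arctan(-12400/5650) = -65.4°
cos φ = cos(-65.4°) = 0.416

0.416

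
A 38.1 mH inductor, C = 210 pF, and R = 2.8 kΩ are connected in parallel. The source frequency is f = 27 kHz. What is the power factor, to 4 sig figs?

0.9487

ω = 2πf = 169600 rad/s
X_L = ωL = 6464 Ω
X_C = 1/(ωC) = 28070 Ω
Parallel: admittances add. Y = 1/R + 1/(jωL) + jωC
Y = (0.0003571 − j0.0001191) S
|Y| = 0.0003765 S → |Z| = 1/|Y| = 2656 Ω, ∠Z = −∠Y = 18.44°
cos φ = cos(18.44°) = 0.9487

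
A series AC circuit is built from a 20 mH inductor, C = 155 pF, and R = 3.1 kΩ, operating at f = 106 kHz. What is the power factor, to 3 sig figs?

0.649

ω = 2πf = 666000 rad/s
X_L = ωL = 13300 Ω
X_C = 1/(ωC) = 9690 Ω
Net reactance X = X_L − X_C = 3630 Ω
Z = 3100 + j3630 Ω
|Z| = √(3100² + 3630²) = 4780 Ω
∠Z = arctan(3630/3100) = 49.5°
cos φ = cos(49.5°) = 0.649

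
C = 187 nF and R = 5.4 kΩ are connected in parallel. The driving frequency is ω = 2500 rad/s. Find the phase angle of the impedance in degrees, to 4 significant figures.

-68.39°

X_C = 1/(ωC) = 2139 Ω
Parallel: admittances add. Y = 1/R + jωC
Y = (0.0001852 + j0.0004675) S
|Y| = 0.0005028 S → |Z| = 1/|Y| = 1989 Ω, ∠Z = −∠Y = -68.39°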